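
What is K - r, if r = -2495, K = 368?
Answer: 2863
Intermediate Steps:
K - r = 368 - 1*(-2495) = 368 + 2495 = 2863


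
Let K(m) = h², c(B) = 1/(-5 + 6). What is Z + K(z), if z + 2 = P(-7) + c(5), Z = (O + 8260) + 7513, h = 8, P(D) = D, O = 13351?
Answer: 29188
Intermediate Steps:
c(B) = 1 (c(B) = 1/1 = 1)
Z = 29124 (Z = (13351 + 8260) + 7513 = 21611 + 7513 = 29124)
z = -8 (z = -2 + (-7 + 1) = -2 - 6 = -8)
K(m) = 64 (K(m) = 8² = 64)
Z + K(z) = 29124 + 64 = 29188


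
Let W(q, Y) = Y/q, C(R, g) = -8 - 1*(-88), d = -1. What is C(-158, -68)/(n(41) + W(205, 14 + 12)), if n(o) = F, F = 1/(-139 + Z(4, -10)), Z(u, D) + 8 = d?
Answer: 2427200/3643 ≈ 666.26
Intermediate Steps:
Z(u, D) = -9 (Z(u, D) = -8 - 1 = -9)
F = -1/148 (F = 1/(-139 - 9) = 1/(-148) = -1/148 ≈ -0.0067568)
C(R, g) = 80 (C(R, g) = -8 + 88 = 80)
n(o) = -1/148
C(-158, -68)/(n(41) + W(205, 14 + 12)) = 80/(-1/148 + (14 + 12)/205) = 80/(-1/148 + 26*(1/205)) = 80/(-1/148 + 26/205) = 80/(3643/30340) = 80*(30340/3643) = 2427200/3643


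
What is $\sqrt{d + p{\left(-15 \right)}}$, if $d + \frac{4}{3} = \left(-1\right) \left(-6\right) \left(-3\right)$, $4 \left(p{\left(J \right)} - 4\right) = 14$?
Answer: $\frac{i \sqrt{426}}{6} \approx 3.44 i$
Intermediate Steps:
$p{\left(J \right)} = \frac{15}{2}$ ($p{\left(J \right)} = 4 + \frac{1}{4} \cdot 14 = 4 + \frac{7}{2} = \frac{15}{2}$)
$d = - \frac{58}{3}$ ($d = - \frac{4}{3} + \left(-1\right) \left(-6\right) \left(-3\right) = - \frac{4}{3} + 6 \left(-3\right) = - \frac{4}{3} - 18 = - \frac{58}{3} \approx -19.333$)
$\sqrt{d + p{\left(-15 \right)}} = \sqrt{- \frac{58}{3} + \frac{15}{2}} = \sqrt{- \frac{71}{6}} = \frac{i \sqrt{426}}{6}$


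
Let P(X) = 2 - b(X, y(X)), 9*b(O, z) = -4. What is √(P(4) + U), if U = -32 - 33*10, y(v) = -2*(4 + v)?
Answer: 2*I*√809/3 ≈ 18.962*I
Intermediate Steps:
y(v) = -8 - 2*v
b(O, z) = -4/9 (b(O, z) = (⅑)*(-4) = -4/9)
P(X) = 22/9 (P(X) = 2 - 1*(-4/9) = 2 + 4/9 = 22/9)
U = -362 (U = -32 - 330 = -362)
√(P(4) + U) = √(22/9 - 362) = √(-3236/9) = 2*I*√809/3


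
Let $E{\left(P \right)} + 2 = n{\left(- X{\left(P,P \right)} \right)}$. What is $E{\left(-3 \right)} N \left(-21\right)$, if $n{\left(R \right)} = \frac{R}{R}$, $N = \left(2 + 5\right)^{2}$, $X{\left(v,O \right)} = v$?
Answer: $1029$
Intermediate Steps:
$N = 49$ ($N = 7^{2} = 49$)
$n{\left(R \right)} = 1$
$E{\left(P \right)} = -1$ ($E{\left(P \right)} = -2 + 1 = -1$)
$E{\left(-3 \right)} N \left(-21\right) = \left(-1\right) 49 \left(-21\right) = \left(-49\right) \left(-21\right) = 1029$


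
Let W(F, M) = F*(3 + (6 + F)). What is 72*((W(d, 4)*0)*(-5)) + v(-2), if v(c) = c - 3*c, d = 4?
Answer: 4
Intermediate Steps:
v(c) = -2*c
W(F, M) = F*(9 + F)
72*((W(d, 4)*0)*(-5)) + v(-2) = 72*(((4*(9 + 4))*0)*(-5)) - 2*(-2) = 72*(((4*13)*0)*(-5)) + 4 = 72*((52*0)*(-5)) + 4 = 72*(0*(-5)) + 4 = 72*0 + 4 = 0 + 4 = 4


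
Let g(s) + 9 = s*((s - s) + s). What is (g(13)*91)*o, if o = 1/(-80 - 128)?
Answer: -70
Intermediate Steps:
g(s) = -9 + s² (g(s) = -9 + s*((s - s) + s) = -9 + s*(0 + s) = -9 + s*s = -9 + s²)
o = -1/208 (o = 1/(-208) = -1/208 ≈ -0.0048077)
(g(13)*91)*o = ((-9 + 13²)*91)*(-1/208) = ((-9 + 169)*91)*(-1/208) = (160*91)*(-1/208) = 14560*(-1/208) = -70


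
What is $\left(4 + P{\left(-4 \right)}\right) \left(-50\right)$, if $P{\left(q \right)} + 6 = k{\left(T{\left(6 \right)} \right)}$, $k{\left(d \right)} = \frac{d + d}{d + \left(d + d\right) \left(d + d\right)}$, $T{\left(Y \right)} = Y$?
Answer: $96$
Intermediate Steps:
$k{\left(d \right)} = \frac{2 d}{d + 4 d^{2}}$ ($k{\left(d \right)} = \frac{2 d}{d + 2 d 2 d} = \frac{2 d}{d + 4 d^{2}}$)
$P{\left(q \right)} = - \frac{148}{25}$ ($P{\left(q \right)} = -6 + \frac{2}{1 + 4 \cdot 6} = -6 + \frac{2}{1 + 24} = -6 + \frac{2}{25} = - \frac{148}{25}$)
$\left(4 + P{\left(-4 \right)}\right) \left(-50\right) = \left(4 - \frac{148}{25}\right) \left(-50\right) = \left(- \frac{48}{25}\right) \left(-50\right) = 96$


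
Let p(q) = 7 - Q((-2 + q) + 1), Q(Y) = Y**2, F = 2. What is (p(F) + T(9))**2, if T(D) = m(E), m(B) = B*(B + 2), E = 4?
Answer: 900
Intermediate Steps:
m(B) = B*(2 + B)
T(D) = 24 (T(D) = 4*(2 + 4) = 4*6 = 24)
p(q) = 7 - (-1 + q)**2 (p(q) = 7 - ((-2 + q) + 1)**2 = 7 - (-1 + q)**2)
(p(F) + T(9))**2 = ((7 - (-1 + 2)**2) + 24)**2 = ((7 - 1*1**2) + 24)**2 = ((7 - 1*1) + 24)**2 = ((7 - 1) + 24)**2 = (6 + 24)**2 = 30**2 = 900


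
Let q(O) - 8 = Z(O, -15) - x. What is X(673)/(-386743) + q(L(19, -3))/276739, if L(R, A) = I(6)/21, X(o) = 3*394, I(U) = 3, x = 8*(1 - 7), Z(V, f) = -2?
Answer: -306221376/107026871077 ≈ -0.0028612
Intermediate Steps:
x = -48 (x = 8*(-6) = -48)
X(o) = 1182
L(R, A) = ⅐ (L(R, A) = 3/21 = 3*(1/21) = ⅐)
q(O) = 54 (q(O) = 8 + (-2 - 1*(-48)) = 8 + (-2 + 48) = 8 + 46 = 54)
X(673)/(-386743) + q(L(19, -3))/276739 = 1182/(-386743) + 54/276739 = 1182*(-1/386743) + 54*(1/276739) = -1182/386743 + 54/276739 = -306221376/107026871077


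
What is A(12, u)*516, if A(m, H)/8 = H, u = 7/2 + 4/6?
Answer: 17200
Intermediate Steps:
u = 25/6 (u = 7*(½) + 4*(⅙) = 7/2 + ⅔ = 25/6 ≈ 4.1667)
A(m, H) = 8*H
A(12, u)*516 = (8*(25/6))*516 = (100/3)*516 = 17200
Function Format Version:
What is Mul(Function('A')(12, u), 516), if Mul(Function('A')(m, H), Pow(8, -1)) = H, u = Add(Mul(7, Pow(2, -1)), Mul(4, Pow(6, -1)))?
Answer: 17200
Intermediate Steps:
u = Rational(25, 6) (u = Add(Mul(7, Rational(1, 2)), Mul(4, Rational(1, 6))) = Add(Rational(7, 2), Rational(2, 3)) = Rational(25, 6) ≈ 4.1667)
Function('A')(m, H) = Mul(8, H)
Mul(Function('A')(12, u), 516) = Mul(Mul(8, Rational(25, 6)), 516) = Mul(Rational(100, 3), 516) = 17200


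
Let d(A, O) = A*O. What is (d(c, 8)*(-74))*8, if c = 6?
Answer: -28416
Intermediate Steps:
(d(c, 8)*(-74))*8 = ((6*8)*(-74))*8 = (48*(-74))*8 = -3552*8 = -28416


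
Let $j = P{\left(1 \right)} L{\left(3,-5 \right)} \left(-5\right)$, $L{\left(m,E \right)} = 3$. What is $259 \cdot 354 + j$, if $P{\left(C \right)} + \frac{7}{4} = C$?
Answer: $\frac{366789}{4} \approx 91697.0$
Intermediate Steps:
$P{\left(C \right)} = - \frac{7}{4} + C$
$j = \frac{45}{4}$ ($j = \left(- \frac{7}{4} + 1\right) 3 \left(-5\right) = \left(- \frac{3}{4}\right) 3 \left(-5\right) = \left(- \frac{9}{4}\right) \left(-5\right) = \frac{45}{4} \approx 11.25$)
$259 \cdot 354 + j = 259 \cdot 354 + \frac{45}{4} = 91686 + \frac{45}{4} = \frac{366789}{4}$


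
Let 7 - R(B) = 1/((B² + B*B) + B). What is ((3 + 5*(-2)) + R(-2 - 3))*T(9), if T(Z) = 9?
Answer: -⅕ ≈ -0.20000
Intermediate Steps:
R(B) = 7 - 1/(B + 2*B²) (R(B) = 7 - 1/((B² + B*B) + B) = 7 - 1/((B² + B²) + B) = 7 - 1/(2*B² + B) = 7 - 1/(B + 2*B²))
((3 + 5*(-2)) + R(-2 - 3))*T(9) = ((3 + 5*(-2)) + (-1 + 7*(-2 - 3) + 14*(-2 - 3)²)/((-2 - 3)*(1 + 2*(-2 - 3))))*9 = ((3 - 10) + (-1 + 7*(-5) + 14*(-5)²)/((-5)*(1 + 2*(-5))))*9 = (-7 - (-1 - 35 + 14*25)/(5*(1 - 10)))*9 = (-7 - ⅕*(-1 - 35 + 350)/(-9))*9 = (-7 - ⅕*(-⅑)*314)*9 = (-7 + 314/45)*9 = -1/45*9 = -⅕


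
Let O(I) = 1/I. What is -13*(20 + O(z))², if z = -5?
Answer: -127413/25 ≈ -5096.5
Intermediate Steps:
-13*(20 + O(z))² = -13*(20 + 1/(-5))² = -13*(20 - ⅕)² = -13*(99/5)² = -13*9801/25 = -127413/25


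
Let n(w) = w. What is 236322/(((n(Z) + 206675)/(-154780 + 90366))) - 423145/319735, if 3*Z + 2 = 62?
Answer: -973447202501831/13217525165 ≈ -73648.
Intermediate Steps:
Z = 20 (Z = -⅔ + (⅓)*62 = -⅔ + 62/3 = 20)
236322/(((n(Z) + 206675)/(-154780 + 90366))) - 423145/319735 = 236322/(((20 + 206675)/(-154780 + 90366))) - 423145/319735 = 236322/((206695/(-64414))) - 423145*1/319735 = 236322/((206695*(-1/64414))) - 84629/63947 = 236322/(-206695/64414) - 84629/63947 = 236322*(-64414/206695) - 84629/63947 = -15222445308/206695 - 84629/63947 = -973447202501831/13217525165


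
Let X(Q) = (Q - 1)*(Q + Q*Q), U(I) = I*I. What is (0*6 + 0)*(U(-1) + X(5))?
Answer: 0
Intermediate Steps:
U(I) = I**2
X(Q) = (-1 + Q)*(Q + Q**2)
(0*6 + 0)*(U(-1) + X(5)) = (0*6 + 0)*((-1)**2 + (5**3 - 1*5)) = (0 + 0)*(1 + (125 - 5)) = 0*(1 + 120) = 0*121 = 0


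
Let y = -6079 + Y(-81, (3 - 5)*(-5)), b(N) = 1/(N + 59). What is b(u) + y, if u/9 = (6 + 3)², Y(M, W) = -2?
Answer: -4791827/788 ≈ -6081.0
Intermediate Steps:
u = 729 (u = 9*(6 + 3)² = 9*9² = 9*81 = 729)
b(N) = 1/(59 + N)
y = -6081 (y = -6079 - 2 = -6081)
b(u) + y = 1/(59 + 729) - 6081 = 1/788 - 6081 = -4791827/788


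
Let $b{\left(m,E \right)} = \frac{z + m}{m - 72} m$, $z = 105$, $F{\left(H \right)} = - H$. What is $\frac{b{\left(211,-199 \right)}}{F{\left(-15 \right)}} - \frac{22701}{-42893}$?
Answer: $\frac{2907265253}{89431905} \approx 32.508$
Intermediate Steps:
$b{\left(m,E \right)} = \frac{m \left(105 + m\right)}{-72 + m}$ ($b{\left(m,E \right)} = \frac{105 + m}{m - 72} m = \frac{105 + m}{-72 + m} m = \frac{m \left(105 + m\right)}{-72 + m}$)
$\frac{b{\left(211,-199 \right)}}{F{\left(-15 \right)}} - \frac{22701}{-42893} = \frac{211 \frac{1}{-72 + 211} \left(105 + 211\right)}{\left(-1\right) \left(-15\right)} - \frac{22701}{-42893} = \frac{211 \cdot \frac{1}{139} \cdot 316}{15} - - \frac{22701}{42893} = 211 \cdot \frac{1}{139} \cdot 316 \cdot \frac{1}{15} + \frac{22701}{42893} = \frac{66676}{139} \cdot \frac{1}{15} + \frac{22701}{42893} = \frac{66676}{2085} + \frac{22701}{42893} = \frac{2907265253}{89431905}$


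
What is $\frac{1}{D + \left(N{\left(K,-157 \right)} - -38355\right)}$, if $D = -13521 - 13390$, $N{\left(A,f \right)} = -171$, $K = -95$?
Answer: $\frac{1}{11273} \approx 8.8708 \cdot 10^{-5}$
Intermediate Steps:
$D = -26911$
$\frac{1}{D + \left(N{\left(K,-157 \right)} - -38355\right)} = \frac{1}{-26911 - -38184} = \frac{1}{-26911 + \left(-171 + 38355\right)} = \frac{1}{-26911 + 38184} = \frac{1}{11273}$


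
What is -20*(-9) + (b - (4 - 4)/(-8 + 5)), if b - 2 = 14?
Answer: 196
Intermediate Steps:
b = 16 (b = 2 + 14 = 16)
-20*(-9) + (b - (4 - 4)/(-8 + 5)) = -20*(-9) + (16 - (4 - 4)/(-8 + 5)) = 180 + (16 - 0/(-3)) = 180 + (16 - 0*(-1)/3) = 180 + (16 - 1*0) = 180 + (16 + 0) = 180 + 16 = 196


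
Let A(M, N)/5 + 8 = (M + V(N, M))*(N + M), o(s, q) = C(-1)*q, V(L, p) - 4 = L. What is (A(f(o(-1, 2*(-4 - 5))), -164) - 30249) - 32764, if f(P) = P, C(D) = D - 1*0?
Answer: 40607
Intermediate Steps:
C(D) = D (C(D) = D + 0 = D)
V(L, p) = 4 + L
o(s, q) = -q
A(M, N) = -40 + 5*(M + N)*(4 + M + N) (A(M, N) = -40 + 5*((M + (4 + N))*(N + M)) = -40 + 5*((4 + M + N)*(M + N)) = -40 + 5*((M + N)*(4 + M + N)) = -40 + 5*(M + N)*(4 + M + N))
(A(f(o(-1, 2*(-4 - 5))), -164) - 30249) - 32764 = ((-40 + 5*(-2*(-4 - 5))**2 + 5*(-2*(-4 - 5))*(-164) + 5*(-2*(-4 - 5))*(4 - 164) + 5*(-164)*(4 - 164)) - 30249) - 32764 = ((-40 + 5*(-2*(-9))**2 + 5*(-2*(-9))*(-164) + 5*(-2*(-9))*(-160) + 5*(-164)*(-160)) - 30249) - 32764 = ((-40 + 5*(-1*(-18))**2 + 5*(-1*(-18))*(-164) + 5*(-1*(-18))*(-160) + 131200) - 30249) - 32764 = ((-40 + 5*18**2 + 5*18*(-164) + 5*18*(-160) + 131200) - 30249) - 32764 = ((-40 + 5*324 - 14760 - 14400 + 131200) - 30249) - 32764 = ((-40 + 1620 - 14760 - 14400 + 131200) - 30249) - 32764 = (103620 - 30249) - 32764 = 73371 - 32764 = 40607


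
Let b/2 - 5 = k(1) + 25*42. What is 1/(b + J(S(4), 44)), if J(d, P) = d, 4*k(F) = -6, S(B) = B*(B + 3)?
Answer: 1/2135 ≈ 0.00046838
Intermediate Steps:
S(B) = B*(3 + B)
k(F) = -3/2 (k(F) = (¼)*(-6) = -3/2)
b = 2107 (b = 10 + 2*(-3/2 + 25*42) = 10 + 2*(-3/2 + 1050) = 10 + 2*(2097/2) = 10 + 2097 = 2107)
1/(b + J(S(4), 44)) = 1/(2107 + 4*(3 + 4)) = 1/(2107 + 4*7) = 1/(2107 + 28) = 1/2135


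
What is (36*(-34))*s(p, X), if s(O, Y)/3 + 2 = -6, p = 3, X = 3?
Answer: 29376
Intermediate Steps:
s(O, Y) = -24 (s(O, Y) = -6 + 3*(-6) = -6 - 18 = -24)
(36*(-34))*s(p, X) = (36*(-34))*(-24) = -1224*(-24) = 29376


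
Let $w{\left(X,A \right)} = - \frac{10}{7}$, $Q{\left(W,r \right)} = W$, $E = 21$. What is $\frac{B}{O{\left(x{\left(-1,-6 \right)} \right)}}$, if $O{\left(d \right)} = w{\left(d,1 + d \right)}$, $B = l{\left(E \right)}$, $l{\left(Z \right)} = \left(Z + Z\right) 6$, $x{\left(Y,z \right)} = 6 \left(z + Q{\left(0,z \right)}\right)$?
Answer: $- \frac{882}{5} \approx -176.4$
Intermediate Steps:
$x{\left(Y,z \right)} = 6 z$ ($x{\left(Y,z \right)} = 6 \left(z + 0\right) = 6 z$)
$l{\left(Z \right)} = 12 Z$ ($l{\left(Z \right)} = 2 Z 6 = 12 Z$)
$B = 252$ ($B = 12 \cdot 21 = 252$)
$w{\left(X,A \right)} = - \frac{10}{7}$ ($w{\left(X,A \right)} = \left(-10\right) \frac{1}{7} = - \frac{10}{7}$)
$O{\left(d \right)} = - \frac{10}{7}$
$\frac{B}{O{\left(x{\left(-1,-6 \right)} \right)}} = \frac{252}{- \frac{10}{7}} = 252 \left(- \frac{7}{10}\right) = - \frac{882}{5}$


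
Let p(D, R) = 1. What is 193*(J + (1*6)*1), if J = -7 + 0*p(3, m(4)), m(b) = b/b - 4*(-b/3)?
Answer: -193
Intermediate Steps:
m(b) = 1 + 4*b/3 (m(b) = 1 - (-4)*b/3 = 1 + 4*b/3)
J = -7 (J = -7 + 0*1 = -7 + 0 = -7)
193*(J + (1*6)*1) = 193*(-7 + (1*6)*1) = 193*(-7 + 6*1) = 193*(-7 + 6) = 193*(-1) = -193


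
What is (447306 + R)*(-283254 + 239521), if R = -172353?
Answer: -12024519549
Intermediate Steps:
(447306 + R)*(-283254 + 239521) = (447306 - 172353)*(-283254 + 239521) = 274953*(-43733) = -12024519549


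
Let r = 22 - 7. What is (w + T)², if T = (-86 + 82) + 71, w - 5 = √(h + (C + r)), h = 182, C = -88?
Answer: (72 + √109)² ≈ 6796.4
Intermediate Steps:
r = 15
w = 5 + √109 (w = 5 + √(182 + (-88 + 15)) = 5 + √(182 - 73) = 5 + √109 ≈ 15.440)
T = 67 (T = -4 + 71 = 67)
(w + T)² = ((5 + √109) + 67)² = (72 + √109)²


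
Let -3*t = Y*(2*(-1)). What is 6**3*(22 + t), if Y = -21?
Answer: 1728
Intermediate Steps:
t = -14 (t = -(-7)*2*(-1) = -(-7)*(-2) = -1/3*42 = -14)
6**3*(22 + t) = 6**3*(22 - 14) = 216*8 = 1728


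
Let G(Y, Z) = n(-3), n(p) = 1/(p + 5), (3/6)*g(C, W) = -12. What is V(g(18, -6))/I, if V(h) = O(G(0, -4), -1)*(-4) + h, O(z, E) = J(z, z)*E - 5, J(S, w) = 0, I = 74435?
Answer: -4/74435 ≈ -5.3738e-5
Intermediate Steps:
g(C, W) = -24 (g(C, W) = 2*(-12) = -24)
n(p) = 1/(5 + p)
G(Y, Z) = 1/2 (G(Y, Z) = 1/(5 - 3) = 1/2)
O(z, E) = -5 (O(z, E) = 0*E - 5 = 0 - 5 = -5)
V(h) = 20 + h (V(h) = -5*(-4) + h = 20 + h)
V(g(18, -6))/I = (20 - 24)/74435 = -4*1/74435 = -4/74435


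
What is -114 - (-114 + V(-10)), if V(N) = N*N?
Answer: -100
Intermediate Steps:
V(N) = N**2
-114 - (-114 + V(-10)) = -114 - (-114 + (-10)**2) = -114 - (-114 + 100) = -114 - 1*(-14) = -114 + 14 = -100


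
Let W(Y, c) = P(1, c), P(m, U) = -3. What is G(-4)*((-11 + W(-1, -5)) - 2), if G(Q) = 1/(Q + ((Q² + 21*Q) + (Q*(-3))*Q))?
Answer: 2/15 ≈ 0.13333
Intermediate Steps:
W(Y, c) = -3
G(Q) = 1/(-2*Q² + 22*Q) (G(Q) = 1/(Q + ((Q² + 21*Q) + (-3*Q)*Q)) = 1/(Q + ((Q² + 21*Q) - 3*Q²)) = 1/(Q + (-2*Q² + 21*Q)) = 1/(-2*Q² + 22*Q))
G(-4)*((-11 + W(-1, -5)) - 2) = (-½/(-4*(-11 - 4)))*((-11 - 3) - 2) = (-½*(-¼)/(-15))*(-14 - 2) = -½*(-¼)*(-1/15)*(-16) = -1/120*(-16) = 2/15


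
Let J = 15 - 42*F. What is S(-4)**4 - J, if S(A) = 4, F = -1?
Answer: 199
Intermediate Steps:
J = 57 (J = 15 - 42*(-1) = 15 + 42 = 57)
S(-4)**4 - J = 4**4 - 1*57 = 256 - 57 = 199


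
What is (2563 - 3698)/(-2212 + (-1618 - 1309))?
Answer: 1135/5139 ≈ 0.22086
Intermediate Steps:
(2563 - 3698)/(-2212 + (-1618 - 1309)) = -1135/(-2212 - 2927) = -1135/(-5139) = -1135*(-1/5139) = 1135/5139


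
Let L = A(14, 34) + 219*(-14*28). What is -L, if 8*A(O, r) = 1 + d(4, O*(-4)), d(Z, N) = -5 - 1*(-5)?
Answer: 686783/8 ≈ 85848.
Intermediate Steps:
d(Z, N) = 0 (d(Z, N) = -5 + 5 = 0)
A(O, r) = 1/8 (A(O, r) = (1 + 0)/8 = (1/8)*1 = 1/8)
L = -686783/8 (L = 1/8 + 219*(-14*28) = 1/8 + 219*(-392) = 1/8 - 85848 = -686783/8 ≈ -85848.)
-L = -1*(-686783/8) = 686783/8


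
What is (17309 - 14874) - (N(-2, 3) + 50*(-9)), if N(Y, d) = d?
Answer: 2882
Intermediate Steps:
(17309 - 14874) - (N(-2, 3) + 50*(-9)) = (17309 - 14874) - (3 + 50*(-9)) = 2435 - (3 - 450) = 2435 - 1*(-447) = 2435 + 447 = 2882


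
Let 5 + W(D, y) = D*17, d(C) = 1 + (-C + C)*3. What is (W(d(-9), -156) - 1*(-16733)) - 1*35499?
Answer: -18754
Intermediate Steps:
d(C) = 1 (d(C) = 1 + 0*3 = 1 + 0 = 1)
W(D, y) = -5 + 17*D (W(D, y) = -5 + D*17 = -5 + 17*D)
(W(d(-9), -156) - 1*(-16733)) - 1*35499 = ((-5 + 17*1) - 1*(-16733)) - 1*35499 = ((-5 + 17) + 16733) - 35499 = (12 + 16733) - 35499 = 16745 - 35499 = -18754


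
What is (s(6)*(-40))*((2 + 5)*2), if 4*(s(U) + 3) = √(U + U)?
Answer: 1680 - 280*√3 ≈ 1195.0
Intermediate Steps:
s(U) = -3 + √2*√U/4 (s(U) = -3 + √(U + U)/4 = -3 + √(2*U)/4 = -3 + (√2*√U)/4 = -3 + √2*√U/4)
(s(6)*(-40))*((2 + 5)*2) = ((-3 + √2*√6/4)*(-40))*((2 + 5)*2) = ((-3 + √3/2)*(-40))*(7*2) = (120 - 20*√3)*14 = 1680 - 280*√3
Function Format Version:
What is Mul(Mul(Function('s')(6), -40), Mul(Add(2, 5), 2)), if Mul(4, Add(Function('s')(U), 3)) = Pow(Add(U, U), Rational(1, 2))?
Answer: Add(1680, Mul(-280, Pow(3, Rational(1, 2)))) ≈ 1195.0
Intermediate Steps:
Function('s')(U) = Add(-3, Mul(Rational(1, 4), Pow(2, Rational(1, 2)), Pow(U, Rational(1, 2)))) (Function('s')(U) = Add(-3, Mul(Rational(1, 4), Pow(Add(U, U), Rational(1, 2)))) = Add(-3, Mul(Rational(1, 4), Pow(Mul(2, U), Rational(1, 2)))) = Add(-3, Mul(Rational(1, 4), Mul(Pow(2, Rational(1, 2)), Pow(U, Rational(1, 2))))) = Add(-3, Mul(Rational(1, 4), Pow(2, Rational(1, 2)), Pow(U, Rational(1, 2)))))
Mul(Mul(Function('s')(6), -40), Mul(Add(2, 5), 2)) = Mul(Mul(Add(-3, Mul(Rational(1, 4), Pow(2, Rational(1, 2)), Pow(6, Rational(1, 2)))), -40), Mul(Add(2, 5), 2)) = Mul(Mul(Add(-3, Mul(Rational(1, 2), Pow(3, Rational(1, 2)))), -40), Mul(7, 2)) = Mul(Add(120, Mul(-20, Pow(3, Rational(1, 2)))), 14) = Add(1680, Mul(-280, Pow(3, Rational(1, 2))))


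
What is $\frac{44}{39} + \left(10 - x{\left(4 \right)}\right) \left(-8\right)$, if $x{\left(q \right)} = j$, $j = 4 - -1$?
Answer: $- \frac{1516}{39} \approx -38.872$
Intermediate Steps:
$j = 5$ ($j = 4 + 1 = 5$)
$x{\left(q \right)} = 5$
$\frac{44}{39} + \left(10 - x{\left(4 \right)}\right) \left(-8\right) = \frac{44}{39} + \left(10 - 5\right) \left(-8\right) = 44 \cdot \frac{1}{39} + \left(10 - 5\right) \left(-8\right) = \frac{44}{39} + 5 \left(-8\right) = \frac{44}{39} - 40 = - \frac{1516}{39}$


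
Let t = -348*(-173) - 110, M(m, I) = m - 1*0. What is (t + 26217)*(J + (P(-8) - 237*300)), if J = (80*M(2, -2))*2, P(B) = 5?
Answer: -6108661025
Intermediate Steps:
M(m, I) = m (M(m, I) = m + 0 = m)
J = 320 (J = (80*2)*2 = 160*2 = 320)
t = 60094 (t = 60204 - 110 = 60094)
(t + 26217)*(J + (P(-8) - 237*300)) = (60094 + 26217)*(320 + (5 - 237*300)) = 86311*(320 + (5 - 71100)) = 86311*(320 - 71095) = 86311*(-70775) = -6108661025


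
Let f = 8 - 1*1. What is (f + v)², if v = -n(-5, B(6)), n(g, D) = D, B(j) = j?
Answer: 1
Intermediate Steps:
f = 7 (f = 8 - 1 = 7)
v = -6 (v = -1*6 = -6)
(f + v)² = (7 - 6)² = 1² = 1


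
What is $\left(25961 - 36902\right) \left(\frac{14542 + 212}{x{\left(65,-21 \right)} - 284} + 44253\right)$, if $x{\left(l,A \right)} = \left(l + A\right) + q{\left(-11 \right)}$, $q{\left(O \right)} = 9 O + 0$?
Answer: $- \frac{54657636411}{113} \approx -4.837 \cdot 10^{8}$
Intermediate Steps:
$q{\left(O \right)} = 9 O$
$x{\left(l,A \right)} = -99 + A + l$ ($x{\left(l,A \right)} = \left(l + A\right) + 9 \left(-11\right) = \left(A + l\right) - 99 = -99 + A + l$)
$\left(25961 - 36902\right) \left(\frac{14542 + 212}{x{\left(65,-21 \right)} - 284} + 44253\right) = \left(25961 - 36902\right) \left(\frac{14542 + 212}{\left(-99 - 21 + 65\right) - 284} + 44253\right) = - 10941 \left(\frac{14754}{-55 - 284} + 44253\right) = - 10941 \left(\frac{14754}{-339} + 44253\right) = - 10941 \left(14754 \left(- \frac{1}{339}\right) + 44253\right) = - 10941 \left(- \frac{4918}{113} + 44253\right) = \left(-10941\right) \frac{4995671}{113} = - \frac{54657636411}{113}$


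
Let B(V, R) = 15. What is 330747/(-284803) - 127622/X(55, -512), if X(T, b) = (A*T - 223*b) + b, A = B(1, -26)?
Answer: -74214021749/32606810667 ≈ -2.2760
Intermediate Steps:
A = 15
X(T, b) = -222*b + 15*T (X(T, b) = (15*T - 223*b) + b = (-223*b + 15*T) + b = -222*b + 15*T)
330747/(-284803) - 127622/X(55, -512) = 330747/(-284803) - 127622/(-222*(-512) + 15*55) = 330747*(-1/284803) - 127622/(113664 + 825) = -330747/284803 - 127622/114489 = -74214021749/32606810667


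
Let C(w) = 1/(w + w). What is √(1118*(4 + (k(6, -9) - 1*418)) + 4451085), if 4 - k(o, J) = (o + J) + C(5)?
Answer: 2*√24974670/5 ≈ 1999.0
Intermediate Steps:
C(w) = 1/(2*w)
k(o, J) = 39/10 - J - o (k(o, J) = 4 - ((o + J) + (½)/5) = 4 - ((J + o) + (½)*(⅕)) = 4 - ((J + o) + ⅒) = 4 - (⅒ + J + o) = 4 + (-⅒ - J - o) = 39/10 - J - o)
√(1118*(4 + (k(6, -9) - 1*418)) + 4451085) = √(1118*(4 + ((39/10 - 1*(-9) - 1*6) - 1*418)) + 4451085) = √(1118*(4 + ((39/10 + 9 - 6) - 418)) + 4451085) = √(1118*(4 + (69/10 - 418)) + 4451085) = √(1118*(4 - 4111/10) + 4451085) = √(1118*(-4071/10) + 4451085) = √(-2275689/5 + 4451085) = √(19979736/5) = 2*√24974670/5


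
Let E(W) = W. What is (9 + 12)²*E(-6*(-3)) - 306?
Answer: 7632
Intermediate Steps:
(9 + 12)²*E(-6*(-3)) - 306 = (9 + 12)²*(-6*(-3)) - 306 = 21²*18 - 306 = 441*18 - 306 = 7938 - 306 = 7632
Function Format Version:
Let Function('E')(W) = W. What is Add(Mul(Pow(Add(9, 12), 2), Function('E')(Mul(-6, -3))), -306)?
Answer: 7632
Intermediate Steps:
Add(Mul(Pow(Add(9, 12), 2), Function('E')(Mul(-6, -3))), -306) = Add(Mul(Pow(Add(9, 12), 2), Mul(-6, -3)), -306) = Add(Mul(Pow(21, 2), 18), -306) = Add(Mul(441, 18), -306) = Add(7938, -306) = 7632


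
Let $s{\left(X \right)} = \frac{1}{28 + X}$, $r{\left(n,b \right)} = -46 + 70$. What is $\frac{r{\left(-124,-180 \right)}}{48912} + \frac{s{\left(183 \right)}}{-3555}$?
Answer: $\frac{748067}{1528713990} \approx 0.00048934$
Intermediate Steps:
$r{\left(n,b \right)} = 24$
$\frac{r{\left(-124,-180 \right)}}{48912} + \frac{s{\left(183 \right)}}{-3555} = \frac{24}{48912} + \frac{1}{\left(28 + 183\right) \left(-3555\right)} = 24 \cdot \frac{1}{48912} + \frac{1}{211} \left(- \frac{1}{3555}\right) = \frac{1}{2038} + \frac{1}{211} \left(- \frac{1}{3555}\right) = \frac{1}{2038} - \frac{1}{750105} = \frac{748067}{1528713990}$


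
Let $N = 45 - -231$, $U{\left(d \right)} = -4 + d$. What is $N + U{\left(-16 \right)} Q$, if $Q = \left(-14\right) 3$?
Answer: $1116$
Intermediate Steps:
$Q = -42$
$N = 276$ ($N = 45 + 231 = 276$)
$N + U{\left(-16 \right)} Q = 276 + \left(-4 - 16\right) \left(-42\right) = 276 - -840 = 276 + 840 = 1116$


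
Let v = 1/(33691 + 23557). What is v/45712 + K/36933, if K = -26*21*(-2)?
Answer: 73273777075/2478223785472 ≈ 0.029567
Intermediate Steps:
K = 1092 (K = -546*(-2) = 1092)
v = 1/57248 ≈ 1.7468e-5
v/45712 + K/36933 = (1/57248)/45712 + 1092/36933 = (1/57248)*(1/45712) + 1092*(1/36933) = 1/2616920576 + 28/947 = 73273777075/2478223785472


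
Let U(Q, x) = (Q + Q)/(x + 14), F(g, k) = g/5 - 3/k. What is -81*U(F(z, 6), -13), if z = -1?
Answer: 567/5 ≈ 113.40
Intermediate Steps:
F(g, k) = -3/k + g/5 (F(g, k) = g*(1/5) - 3/k = g/5 - 3/k = -3/k + g/5)
U(Q, x) = 2*Q/(14 + x) (U(Q, x) = (2*Q)/(14 + x) = 2*Q/(14 + x))
-81*U(F(z, 6), -13) = -162*(-3/6 + (1/5)*(-1))/(14 - 13) = -162*(-3*1/6 - 1/5)/1 = -162*(-1/2 - 1/5) = -162*(-7)/10 = -81*(-7/5) = 567/5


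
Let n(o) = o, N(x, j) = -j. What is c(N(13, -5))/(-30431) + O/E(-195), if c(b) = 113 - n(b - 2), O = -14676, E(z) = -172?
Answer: 111646609/1308533 ≈ 85.322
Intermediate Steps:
c(b) = 115 - b (c(b) = 113 - (b - 2) = 113 - (-2 + b) = 113 + (2 - b) = 115 - b)
c(N(13, -5))/(-30431) + O/E(-195) = (115 - (-1)*(-5))/(-30431) - 14676/(-172) = (115 - 1*5)*(-1/30431) - 14676*(-1/172) = (115 - 5)*(-1/30431) + 3669/43 = 110*(-1/30431) + 3669/43 = -110/30431 + 3669/43 = 111646609/1308533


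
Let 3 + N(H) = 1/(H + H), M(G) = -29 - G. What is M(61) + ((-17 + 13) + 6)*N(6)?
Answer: -575/6 ≈ -95.833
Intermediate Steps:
N(H) = -3 + 1/(2*H) (N(H) = -3 + 1/(H + H) = -3 + 1/(2*H))
M(61) + ((-17 + 13) + 6)*N(6) = (-29 - 1*61) + ((-17 + 13) + 6)*(-3 + (1/2)/6) = (-29 - 61) + (-4 + 6)*(-3 + (1/2)*(1/6)) = -90 + 2*(-3 + 1/12) = -90 + 2*(-35/12) = -90 - 35/6 = -575/6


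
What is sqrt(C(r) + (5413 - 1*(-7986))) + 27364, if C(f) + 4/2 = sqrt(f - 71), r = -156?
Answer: 27364 + sqrt(13397 + I*sqrt(227)) ≈ 27480.0 + 0.065085*I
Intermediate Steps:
C(f) = -2 + sqrt(-71 + f) (C(f) = -2 + sqrt(f - 71) = -2 + sqrt(-71 + f))
sqrt(C(r) + (5413 - 1*(-7986))) + 27364 = sqrt((-2 + sqrt(-71 - 156)) + (5413 - 1*(-7986))) + 27364 = sqrt((-2 + sqrt(-227)) + (5413 + 7986)) + 27364 = sqrt((-2 + I*sqrt(227)) + 13399) + 27364 = sqrt(13397 + I*sqrt(227)) + 27364 = 27364 + sqrt(13397 + I*sqrt(227))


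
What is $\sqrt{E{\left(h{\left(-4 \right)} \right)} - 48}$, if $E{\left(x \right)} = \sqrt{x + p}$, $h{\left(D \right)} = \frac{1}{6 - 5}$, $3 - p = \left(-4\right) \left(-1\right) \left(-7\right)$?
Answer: $2 \sqrt{-12 + \sqrt{2}} \approx 6.5072 i$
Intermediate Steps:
$p = 31$ ($p = 3 - \left(-4\right) \left(-1\right) \left(-7\right) = 3 - 4 \left(-7\right) = 3 - -28 = 3 + 28 = 31$)
$h{\left(D \right)} = 1$ ($h{\left(D \right)} = 1^{-1} = 1$)
$E{\left(x \right)} = \sqrt{31 + x}$ ($E{\left(x \right)} = \sqrt{x + 31} = \sqrt{31 + x}$)
$\sqrt{E{\left(h{\left(-4 \right)} \right)} - 48} = \sqrt{\sqrt{31 + 1} - 48} = \sqrt{\sqrt{32} - 48} = \sqrt{4 \sqrt{2} - 48} = \sqrt{-48 + 4 \sqrt{2}}$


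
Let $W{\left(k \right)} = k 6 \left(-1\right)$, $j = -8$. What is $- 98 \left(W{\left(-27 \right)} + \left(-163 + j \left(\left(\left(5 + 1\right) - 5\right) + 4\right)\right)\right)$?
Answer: $4018$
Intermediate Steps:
$W{\left(k \right)} = - 6 k$ ($W{\left(k \right)} = 6 k \left(-1\right) = - 6 k$)
$- 98 \left(W{\left(-27 \right)} + \left(-163 + j \left(\left(\left(5 + 1\right) - 5\right) + 4\right)\right)\right) = - 98 \left(\left(-6\right) \left(-27\right) - \left(163 + 8 \left(\left(\left(5 + 1\right) - 5\right) + 4\right)\right)\right) = - 98 \left(162 - \left(163 + 8 \left(\left(6 - 5\right) + 4\right)\right)\right) = - 98 \left(162 - \left(163 + 8 \left(1 + 4\right)\right)\right) = - 98 \left(162 - 203\right) = \left(-98\right) \left(-41\right) = 4018$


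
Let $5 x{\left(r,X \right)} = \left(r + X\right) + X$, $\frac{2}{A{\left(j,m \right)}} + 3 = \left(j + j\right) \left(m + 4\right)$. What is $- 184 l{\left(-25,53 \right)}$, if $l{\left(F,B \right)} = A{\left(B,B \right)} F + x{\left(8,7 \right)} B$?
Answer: $- \frac{1295585216}{30195} \approx -42907.0$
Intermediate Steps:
$A{\left(j,m \right)} = \frac{2}{-3 + 2 j \left(4 + m\right)}$ ($A{\left(j,m \right)} = \frac{2}{-3 + \left(j + j\right) \left(m + 4\right)} = \frac{2}{-3 + 2 j \left(4 + m\right)}$)
$x{\left(r,X \right)} = \frac{r}{5} + \frac{2 X}{5}$ ($x{\left(r,X \right)} = \frac{\left(r + X\right) + X}{5} = \frac{\left(X + r\right) + X}{5} = \frac{r + 2 X}{5} = \frac{r}{5} + \frac{2 X}{5}$)
$l{\left(F,B \right)} = \frac{22 B}{5} + \frac{2 F}{-3 + 2 B^{2} + 8 B}$ ($l{\left(F,B \right)} = \frac{2}{-3 + 8 B + 2 B B} F + \left(\frac{1}{5} \cdot 8 + \frac{2}{5} \cdot 7\right) B = \frac{2}{-3 + 8 B + 2 B^{2}} F + \left(\frac{8}{5} + \frac{14}{5}\right) B = \frac{2}{-3 + 2 B^{2} + 8 B} F + \frac{22 B}{5} = \frac{2 F}{-3 + 2 B^{2} + 8 B} + \frac{22 B}{5} = \frac{22 B}{5} + \frac{2 F}{-3 + 2 B^{2} + 8 B}$)
$- 184 l{\left(-25,53 \right)} = - 184 \frac{2 \left(5 \left(-25\right) + 11 \cdot 53 \left(-3 + 2 \cdot 53^{2} + 8 \cdot 53\right)\right)}{5 \left(-3 + 2 \cdot 53^{2} + 8 \cdot 53\right)} = - 184 \frac{2 \left(-125 + 11 \cdot 53 \left(-3 + 2 \cdot 2809 + 424\right)\right)}{5 \left(-3 + 2 \cdot 2809 + 424\right)} = - 184 \frac{2 \left(-125 + 11 \cdot 53 \left(-3 + 5618 + 424\right)\right)}{5 \left(-3 + 5618 + 424\right)} = - 184 \frac{2 \left(-125 + 11 \cdot 53 \cdot 6039\right)}{5 \cdot 6039} = - 184 \cdot \frac{2}{5} \cdot \frac{1}{6039} \left(-125 + 3520737\right) = - 184 \cdot \frac{2}{5} \cdot \frac{1}{6039} \cdot 3520612 = \left(-184\right) \frac{7041224}{30195} = - \frac{1295585216}{30195}$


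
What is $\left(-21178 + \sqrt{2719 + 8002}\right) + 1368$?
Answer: $-19810 + \sqrt{10721} \approx -19706.0$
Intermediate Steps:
$\left(-21178 + \sqrt{2719 + 8002}\right) + 1368 = \left(-21178 + \sqrt{10721}\right) + 1368 = -19810 + \sqrt{10721}$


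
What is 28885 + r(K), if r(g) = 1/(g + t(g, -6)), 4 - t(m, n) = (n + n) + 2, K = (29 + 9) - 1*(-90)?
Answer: 4101671/142 ≈ 28885.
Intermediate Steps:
K = 128 (K = 38 + 90 = 128)
t(m, n) = 2 - 2*n (t(m, n) = 4 - ((n + n) + 2) = 4 - (2*n + 2) = 4 - (2 + 2*n) = 4 + (-2 - 2*n) = 2 - 2*n)
r(g) = 1/(14 + g) (r(g) = 1/(g + (2 - 2*(-6))) = 1/(g + (2 + 12)) = 1/(g + 14) = 1/(14 + g))
28885 + r(K) = 28885 + 1/(14 + 128) = 28885 + 1/142 = 4101671/142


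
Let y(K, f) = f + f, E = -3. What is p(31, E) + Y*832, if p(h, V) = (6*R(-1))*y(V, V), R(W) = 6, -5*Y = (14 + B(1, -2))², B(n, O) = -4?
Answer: -16856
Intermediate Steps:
y(K, f) = 2*f
Y = -20 (Y = -(14 - 4)²/5 = -⅕*10² = -⅕*100 = -20)
p(h, V) = 72*V (p(h, V) = (6*6)*(2*V) = 36*(2*V) = 72*V)
p(31, E) + Y*832 = 72*(-3) - 20*832 = -216 - 16640 = -16856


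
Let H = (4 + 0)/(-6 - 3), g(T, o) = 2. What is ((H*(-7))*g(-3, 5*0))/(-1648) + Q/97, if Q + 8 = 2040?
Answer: 3766649/179838 ≈ 20.945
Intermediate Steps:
Q = 2032 (Q = -8 + 2040 = 2032)
H = -4/9 (H = 4/(-9) = 4*(-1/9) = -4/9 ≈ -0.44444)
((H*(-7))*g(-3, 5*0))/(-1648) + Q/97 = (-4/9*(-7)*2)/(-1648) + 2032/97 = ((28/9)*2)*(-1/1648) + 2032*(1/97) = (56/9)*(-1/1648) + 2032/97 = -7/1854 + 2032/97 = 3766649/179838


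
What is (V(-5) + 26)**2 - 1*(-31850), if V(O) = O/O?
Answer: 32579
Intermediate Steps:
V(O) = 1
(V(-5) + 26)**2 - 1*(-31850) = (1 + 26)**2 - 1*(-31850) = 27**2 + 31850 = 729 + 31850 = 32579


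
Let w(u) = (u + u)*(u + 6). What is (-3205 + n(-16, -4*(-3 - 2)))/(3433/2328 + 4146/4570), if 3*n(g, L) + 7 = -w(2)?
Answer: -17118086640/12670349 ≈ -1351.0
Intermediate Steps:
w(u) = 2*u*(6 + u) (w(u) = (2*u)*(6 + u) = 2*u*(6 + u))
n(g, L) = -13 (n(g, L) = -7/3 + (-2*2*(6 + 2))/3 = -7/3 + (-2*2*8)/3 = -7/3 + (-1*32)/3 = -7/3 + (⅓)*(-32) = -7/3 - 32/3 = -13)
(-3205 + n(-16, -4*(-3 - 2)))/(3433/2328 + 4146/4570) = (-3205 - 13)/(3433/2328 + 4146/4570) = -3218/(3433*(1/2328) + 4146*(1/4570)) = -3218/(3433/2328 + 2073/2285) = -3218/12670349/5319480 = -3218*5319480/12670349 = -17118086640/12670349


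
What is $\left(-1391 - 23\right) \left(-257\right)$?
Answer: $363398$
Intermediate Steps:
$\left(-1391 - 23\right) \left(-257\right) = \left(-1414\right) \left(-257\right) = 363398$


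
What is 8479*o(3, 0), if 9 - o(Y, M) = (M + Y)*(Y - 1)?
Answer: 25437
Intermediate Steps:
o(Y, M) = 9 - (-1 + Y)*(M + Y) (o(Y, M) = 9 - (M + Y)*(Y - 1) = 9 - (M + Y)*(-1 + Y) = 9 - (-1 + Y)*(M + Y))
8479*o(3, 0) = 8479*(9 + 0 + 3 - 1*3**2 - 1*0*3) = 8479*(9 + 0 + 3 - 1*9 + 0) = 8479*(9 + 0 + 3 - 9 + 0) = 8479*3 = 25437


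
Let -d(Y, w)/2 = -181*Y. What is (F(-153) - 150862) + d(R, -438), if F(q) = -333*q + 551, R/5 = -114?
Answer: -305702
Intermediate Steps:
R = -570 (R = 5*(-114) = -570)
F(q) = 551 - 333*q
d(Y, w) = 362*Y (d(Y, w) = -(-362)*Y = 362*Y)
(F(-153) - 150862) + d(R, -438) = ((551 - 333*(-153)) - 150862) + 362*(-570) = ((551 + 50949) - 150862) - 206340 = (51500 - 150862) - 206340 = -99362 - 206340 = -305702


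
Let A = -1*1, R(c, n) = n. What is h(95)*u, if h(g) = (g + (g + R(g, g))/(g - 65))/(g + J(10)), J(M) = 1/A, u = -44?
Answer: -6688/141 ≈ -47.433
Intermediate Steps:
A = -1
J(M) = -1 (J(M) = 1/(-1) = -1)
h(g) = (g + 2*g/(-65 + g))/(-1 + g) (h(g) = (g + (g + g)/(g - 65))/(g - 1) = (g + (2*g)/(-65 + g))/(-1 + g) = (g + 2*g/(-65 + g))/(-1 + g))
h(95)*u = (95*(-63 + 95)/(65 + 95**2 - 66*95))*(-44) = (95*32/(65 + 9025 - 6270))*(-44) = (95*32/2820)*(-44) = (95*(1/2820)*32)*(-44) = (152/141)*(-44) = -6688/141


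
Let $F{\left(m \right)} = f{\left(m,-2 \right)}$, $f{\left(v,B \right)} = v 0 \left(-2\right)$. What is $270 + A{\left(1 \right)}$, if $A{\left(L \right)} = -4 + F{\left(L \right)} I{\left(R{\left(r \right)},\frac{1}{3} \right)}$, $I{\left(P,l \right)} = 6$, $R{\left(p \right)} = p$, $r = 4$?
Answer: $266$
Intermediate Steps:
$f{\left(v,B \right)} = 0$ ($f{\left(v,B \right)} = 0 \left(-2\right) = 0$)
$F{\left(m \right)} = 0$
$A{\left(L \right)} = -4$ ($A{\left(L \right)} = -4 + 0 \cdot 6 = -4 + 0 = -4$)
$270 + A{\left(1 \right)} = 270 - 4 = 266$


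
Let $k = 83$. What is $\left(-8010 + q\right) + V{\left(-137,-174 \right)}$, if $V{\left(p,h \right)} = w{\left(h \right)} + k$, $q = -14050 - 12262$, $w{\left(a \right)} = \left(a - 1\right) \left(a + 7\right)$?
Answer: $-5014$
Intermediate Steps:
$w{\left(a \right)} = \left(-1 + a\right) \left(7 + a\right)$
$q = -26312$ ($q = -14050 - 12262 = -26312$)
$V{\left(p,h \right)} = 76 + h^{2} + 6 h$ ($V{\left(p,h \right)} = \left(-7 + h^{2} + 6 h\right) + 83 = 76 + h^{2} + 6 h$)
$\left(-8010 + q\right) + V{\left(-137,-174 \right)} = \left(-8010 - 26312\right) + \left(76 + \left(-174\right)^{2} + 6 \left(-174\right)\right) = -34322 + \left(76 + 30276 - 1044\right) = -34322 + 29308 = -5014$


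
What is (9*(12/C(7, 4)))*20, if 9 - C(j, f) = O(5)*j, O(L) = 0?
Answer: 240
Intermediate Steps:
C(j, f) = 9 (C(j, f) = 9 - 0*j = 9 - 1*0 = 9 + 0 = 9)
(9*(12/C(7, 4)))*20 = (9*(12/9))*20 = (9*(12*(⅑)))*20 = (9*(4/3))*20 = 12*20 = 240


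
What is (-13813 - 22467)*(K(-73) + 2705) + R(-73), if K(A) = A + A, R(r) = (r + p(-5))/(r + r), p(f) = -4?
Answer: -13554715843/146 ≈ -9.2840e+7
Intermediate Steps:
R(r) = (-4 + r)/(2*r) (R(r) = (r - 4)/(r + r) = (-4 + r)/((2*r)) = (-4 + r)*(1/(2*r)) = (-4 + r)/(2*r))
K(A) = 2*A
(-13813 - 22467)*(K(-73) + 2705) + R(-73) = (-13813 - 22467)*(2*(-73) + 2705) + (1/2)*(-4 - 73)/(-73) = -36280*(-146 + 2705) + (1/2)*(-1/73)*(-77) = -36280*2559 + 77/146 = -92840520 + 77/146 = -13554715843/146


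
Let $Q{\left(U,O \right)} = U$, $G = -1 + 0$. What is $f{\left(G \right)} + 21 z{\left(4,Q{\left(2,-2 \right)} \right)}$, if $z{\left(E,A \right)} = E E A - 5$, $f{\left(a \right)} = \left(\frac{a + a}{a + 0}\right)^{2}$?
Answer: $571$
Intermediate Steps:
$G = -1$
$f{\left(a \right)} = 4$ ($f{\left(a \right)} = \left(\frac{2 a}{a}\right)^{2} = 2^{2} = 4$)
$z{\left(E,A \right)} = -5 + A E^{2}$ ($z{\left(E,A \right)} = E^{2} A - 5 = A E^{2} - 5 = -5 + A E^{2}$)
$f{\left(G \right)} + 21 z{\left(4,Q{\left(2,-2 \right)} \right)} = 4 + 21 \left(-5 + 2 \cdot 4^{2}\right) = 4 + 21 \left(-5 + 2 \cdot 16\right) = 4 + 21 \left(-5 + 32\right) = 4 + 21 \cdot 27 = 4 + 567 = 571$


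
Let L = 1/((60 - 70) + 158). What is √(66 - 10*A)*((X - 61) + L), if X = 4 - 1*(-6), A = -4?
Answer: -7547*√106/148 ≈ -525.01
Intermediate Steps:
X = 10 (X = 4 + 6 = 10)
L = 1/148 (L = 1/(-10 + 158) = 1/148 ≈ 0.0067568)
√(66 - 10*A)*((X - 61) + L) = √(66 - 10*(-4))*((10 - 61) + 1/148) = √(66 + 40)*(-51 + 1/148) = √106*(-7547/148) = -7547*√106/148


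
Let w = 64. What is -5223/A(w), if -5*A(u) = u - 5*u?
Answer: -26115/256 ≈ -102.01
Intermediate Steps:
A(u) = 4*u/5 (A(u) = -(u - 5*u)/5 = -(-4)*u/5 = 4*u/5)
-5223/A(w) = -5223/((4/5)*64) = -5223/256/5 = -5223*5/256 = -26115/256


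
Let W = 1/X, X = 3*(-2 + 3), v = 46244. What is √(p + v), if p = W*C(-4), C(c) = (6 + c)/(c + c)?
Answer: √1664781/6 ≈ 215.04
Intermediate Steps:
X = 3 (X = 3*1 = 3)
C(c) = (6 + c)/(2*c) (C(c) = (6 + c)/((2*c)) = (6 + c)*(1/(2*c)) = (6 + c)/(2*c))
W = ⅓ (W = 1/3 = ⅓ ≈ 0.33333)
p = -1/12 (p = ((½)*(6 - 4)/(-4))/3 = ((½)*(-¼)*2)/3 = (⅓)*(-¼) = -1/12 ≈ -0.083333)
√(p + v) = √(-1/12 + 46244) = √(554927/12) = √1664781/6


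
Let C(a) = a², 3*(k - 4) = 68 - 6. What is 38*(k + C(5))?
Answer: 5662/3 ≈ 1887.3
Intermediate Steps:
k = 74/3 (k = 4 + (68 - 6)/3 = 4 + (⅓)*62 = 4 + 62/3 = 74/3 ≈ 24.667)
38*(k + C(5)) = 38*(74/3 + 5²) = 38*(74/3 + 25) = 38*(149/3) = 5662/3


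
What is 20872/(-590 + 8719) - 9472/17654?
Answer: 145738200/71754683 ≈ 2.0311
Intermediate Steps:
20872/(-590 + 8719) - 9472/17654 = 20872/8129 - 9472*1/17654 = 20872*(1/8129) - 4736/8827 = 20872/8129 - 4736/8827 = 145738200/71754683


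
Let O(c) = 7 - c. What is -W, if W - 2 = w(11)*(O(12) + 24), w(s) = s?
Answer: -211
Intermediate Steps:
W = 211 (W = 2 + 11*((7 - 1*12) + 24) = 2 + 11*((7 - 12) + 24) = 2 + 11*(-5 + 24) = 2 + 11*19 = 2 + 209 = 211)
-W = -1*211 = -211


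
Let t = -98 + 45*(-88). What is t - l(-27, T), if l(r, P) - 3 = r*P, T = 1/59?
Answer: -239572/59 ≈ -4060.5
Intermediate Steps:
T = 1/59 ≈ 0.016949
t = -4058 (t = -98 - 3960 = -4058)
l(r, P) = 3 + P*r (l(r, P) = 3 + r*P = 3 + P*r)
t - l(-27, T) = -4058 - (3 + (1/59)*(-27)) = -4058 - (3 - 27/59) = -4058 - 1*150/59 = -4058 - 150/59 = -239572/59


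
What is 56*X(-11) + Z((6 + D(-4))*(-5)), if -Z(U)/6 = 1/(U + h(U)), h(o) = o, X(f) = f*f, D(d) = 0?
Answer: 67761/10 ≈ 6776.1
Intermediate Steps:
X(f) = f²
Z(U) = -3/U (Z(U) = -6/(U + U) = -6*1/(2*U) = -3/U)
56*X(-11) + Z((6 + D(-4))*(-5)) = 56*(-11)² - 3*(-1/(5*(6 + 0))) = 56*121 - 3/(6*(-5)) = 6776 - 3/(-30) = 6776 - 3*(-1/30) = 6776 + ⅒ = 67761/10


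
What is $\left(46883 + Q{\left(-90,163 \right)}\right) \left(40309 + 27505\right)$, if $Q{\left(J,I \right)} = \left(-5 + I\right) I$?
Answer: $4925805518$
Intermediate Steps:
$Q{\left(J,I \right)} = I \left(-5 + I\right)$
$\left(46883 + Q{\left(-90,163 \right)}\right) \left(40309 + 27505\right) = \left(46883 + 163 \left(-5 + 163\right)\right) \left(40309 + 27505\right) = \left(46883 + 163 \cdot 158\right) 67814 = \left(46883 + 25754\right) 67814 = 72637 \cdot 67814 = 4925805518$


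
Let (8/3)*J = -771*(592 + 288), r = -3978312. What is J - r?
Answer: 3723882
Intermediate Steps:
J = -254430 (J = 3*(-771*(592 + 288))/8 = 3*(-771*880)/8 = (3/8)*(-678480) = -254430)
J - r = -254430 - 1*(-3978312) = -254430 + 3978312 = 3723882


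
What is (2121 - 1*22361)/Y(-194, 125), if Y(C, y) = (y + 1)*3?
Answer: -10120/189 ≈ -53.545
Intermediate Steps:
Y(C, y) = 3 + 3*y (Y(C, y) = (1 + y)*3 = 3 + 3*y)
(2121 - 1*22361)/Y(-194, 125) = (2121 - 1*22361)/(3 + 3*125) = (2121 - 22361)/(3 + 375) = -20240/378 = -20240*1/378 = -10120/189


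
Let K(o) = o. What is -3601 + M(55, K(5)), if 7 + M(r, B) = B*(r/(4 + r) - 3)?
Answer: -213482/59 ≈ -3618.3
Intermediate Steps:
M(r, B) = -7 + B*(-3 + r/(4 + r)) (M(r, B) = -7 + B*(r/(4 + r) - 3) = -7 + B*(-3 + r/(4 + r)))
-3601 + M(55, K(5)) = -3601 + (-28 - 12*5 - 7*55 - 2*5*55)/(4 + 55) = -3601 + (-28 - 60 - 385 - 550)/59 = -3601 + (1/59)*(-1023) = -3601 - 1023/59 = -213482/59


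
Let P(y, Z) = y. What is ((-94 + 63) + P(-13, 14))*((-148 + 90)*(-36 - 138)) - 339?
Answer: -444387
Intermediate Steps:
((-94 + 63) + P(-13, 14))*((-148 + 90)*(-36 - 138)) - 339 = ((-94 + 63) - 13)*((-148 + 90)*(-36 - 138)) - 339 = (-31 - 13)*(-58*(-174)) - 339 = -44*10092 - 339 = -444048 - 339 = -444387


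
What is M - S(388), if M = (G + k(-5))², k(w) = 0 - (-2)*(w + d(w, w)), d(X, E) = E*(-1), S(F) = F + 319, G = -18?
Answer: -383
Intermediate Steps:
S(F) = 319 + F
d(X, E) = -E
k(w) = 0 (k(w) = 0 - (-2)*(w - w) = 0 - (-2)*0 = 0 - 1*0 = 0 + 0 = 0)
M = 324 (M = (-18 + 0)² = (-18)² = 324)
M - S(388) = 324 - (319 + 388) = 324 - 1*707 = 324 - 707 = -383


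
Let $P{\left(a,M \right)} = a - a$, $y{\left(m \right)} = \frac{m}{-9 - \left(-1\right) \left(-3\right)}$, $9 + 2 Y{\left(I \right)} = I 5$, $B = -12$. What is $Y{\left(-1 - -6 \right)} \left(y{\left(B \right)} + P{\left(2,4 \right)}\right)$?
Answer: $8$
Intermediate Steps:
$Y{\left(I \right)} = - \frac{9}{2} + \frac{5 I}{2}$ ($Y{\left(I \right)} = - \frac{9}{2} + \frac{I 5}{2} = - \frac{9}{2} + \frac{5 I}{2}$)
$y{\left(m \right)} = - \frac{m}{12}$ ($y{\left(m \right)} = \frac{m}{-9 - 3} = \frac{m}{-12} = m \left(- \frac{1}{12}\right) = - \frac{m}{12}$)
$P{\left(a,M \right)} = 0$
$Y{\left(-1 - -6 \right)} \left(y{\left(B \right)} + P{\left(2,4 \right)}\right) = \left(- \frac{9}{2} + \frac{5 \left(-1 - -6\right)}{2}\right) \left(\left(- \frac{1}{12}\right) \left(-12\right) + 0\right) = \left(- \frac{9}{2} + \frac{5 \left(-1 + 6\right)}{2}\right) \left(1 + 0\right) = \left(- \frac{9}{2} + \frac{5}{2} \cdot 5\right) 1 = \left(- \frac{9}{2} + \frac{25}{2}\right) 1 = 8 \cdot 1 = 8$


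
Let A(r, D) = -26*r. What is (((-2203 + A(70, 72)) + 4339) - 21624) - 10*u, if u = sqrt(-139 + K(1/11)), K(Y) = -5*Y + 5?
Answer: -21308 - 10*I*sqrt(16269)/11 ≈ -21308.0 - 115.95*I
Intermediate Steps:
K(Y) = 5 - 5*Y
u = I*sqrt(16269)/11 (u = sqrt(-139 + (5 - 5/11)) = sqrt(-139 + 50/11) = sqrt(-1479/11) = I*sqrt(16269)/11 ≈ 11.595*I)
(((-2203 + A(70, 72)) + 4339) - 21624) - 10*u = (((-2203 - 26*70) + 4339) - 21624) - 10*I*sqrt(16269)/11 = (((-2203 - 1820) + 4339) - 21624) - 10*I*sqrt(16269)/11 = ((-4023 + 4339) - 21624) - 10*I*sqrt(16269)/11 = (316 - 21624) - 10*I*sqrt(16269)/11 = -21308 - 10*I*sqrt(16269)/11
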